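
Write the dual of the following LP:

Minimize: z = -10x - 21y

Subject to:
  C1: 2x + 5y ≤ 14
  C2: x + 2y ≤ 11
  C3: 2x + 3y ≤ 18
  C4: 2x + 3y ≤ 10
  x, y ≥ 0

Primal min cᵀx s.t. Ax ≤ b, x ≥ 0  →  Dual max −bᵀy s.t. Aᵀy ≥ −c, y ≥ 0.

Maximize: z = -14y1 - 11y2 - 18y3 - 10y4

Subject to:
  2y1 + y2 + 2y3 + 2y4 ≥ 10
  5y1 + 2y2 + 3y3 + 3y4 ≥ 21
  y1, y2, y3, y4 ≥ 0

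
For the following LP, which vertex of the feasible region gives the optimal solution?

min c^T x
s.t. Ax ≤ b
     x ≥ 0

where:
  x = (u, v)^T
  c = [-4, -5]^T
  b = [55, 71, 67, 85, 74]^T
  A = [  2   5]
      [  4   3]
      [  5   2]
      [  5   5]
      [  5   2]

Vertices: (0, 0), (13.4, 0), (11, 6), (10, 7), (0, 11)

Evaluate the objective at each vertex of the feasible region:
  z(0, 0) = 0
  z(13.4, 0) = -53.6
  z(11, 6) = -74
  z(10, 7) = -75  ←
  z(0, 11) = -55
The minimum is at u = 10, v = 7.

(10, 7)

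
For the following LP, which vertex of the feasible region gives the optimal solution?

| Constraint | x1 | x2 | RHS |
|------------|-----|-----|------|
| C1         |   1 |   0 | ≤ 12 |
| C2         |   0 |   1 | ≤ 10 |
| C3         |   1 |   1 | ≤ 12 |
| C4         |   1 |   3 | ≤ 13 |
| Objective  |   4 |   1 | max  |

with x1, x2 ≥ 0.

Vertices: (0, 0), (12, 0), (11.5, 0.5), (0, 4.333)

Evaluate the objective at each vertex of the feasible region:
  z(0, 0) = 0
  z(12, 0) = 48  ←
  z(11.5, 0.5) = 46.5
  z(0, 4.333) = 4.333
The maximum is at x1 = 12, x2 = 0.

(12, 0)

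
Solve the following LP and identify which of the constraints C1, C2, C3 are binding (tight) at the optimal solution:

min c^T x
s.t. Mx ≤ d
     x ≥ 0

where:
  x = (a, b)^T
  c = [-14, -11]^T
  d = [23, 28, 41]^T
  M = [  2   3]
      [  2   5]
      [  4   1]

At a = 10, b = 1, compute slack b - a·x for each constraint:
  C1: 23 − 23 = 0  (binding)
  C2: 28 − 25 = 3  (slack)
  C3: 41 − 41 = 0  (binding)

Optimal: a = 10, b = 1
Binding: C1, C3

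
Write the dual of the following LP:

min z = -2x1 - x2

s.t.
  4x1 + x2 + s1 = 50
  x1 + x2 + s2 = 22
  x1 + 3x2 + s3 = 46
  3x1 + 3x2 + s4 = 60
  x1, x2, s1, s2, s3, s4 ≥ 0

Primal min cᵀx s.t. Ax ≤ b, x ≥ 0  →  Dual max −bᵀy s.t. Aᵀy ≥ −c, y ≥ 0.

Maximize: z = -50y1 - 22y2 - 46y3 - 60y4

Subject to:
  4y1 + y2 + y3 + 3y4 ≥ 2
  y1 + y2 + 3y3 + 3y4 ≥ 1
  y1, y2, y3, y4 ≥ 0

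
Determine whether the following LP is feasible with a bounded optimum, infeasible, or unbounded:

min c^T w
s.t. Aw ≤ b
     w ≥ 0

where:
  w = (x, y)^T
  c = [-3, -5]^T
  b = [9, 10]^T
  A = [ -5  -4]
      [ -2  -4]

Unbounded (objective can decrease without bound)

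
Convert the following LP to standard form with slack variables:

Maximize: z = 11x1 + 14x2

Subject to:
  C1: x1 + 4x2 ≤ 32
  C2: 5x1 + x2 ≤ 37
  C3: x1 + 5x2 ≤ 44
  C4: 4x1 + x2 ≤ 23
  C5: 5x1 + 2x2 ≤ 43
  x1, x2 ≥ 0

max z = 11x1 + 14x2

s.t.
  x1 + 4x2 + s1 = 32
  5x1 + x2 + s2 = 37
  x1 + 5x2 + s3 = 44
  4x1 + x2 + s4 = 23
  5x1 + 2x2 + s5 = 43
  x1, x2, s1, s2, s3, s4, s5 ≥ 0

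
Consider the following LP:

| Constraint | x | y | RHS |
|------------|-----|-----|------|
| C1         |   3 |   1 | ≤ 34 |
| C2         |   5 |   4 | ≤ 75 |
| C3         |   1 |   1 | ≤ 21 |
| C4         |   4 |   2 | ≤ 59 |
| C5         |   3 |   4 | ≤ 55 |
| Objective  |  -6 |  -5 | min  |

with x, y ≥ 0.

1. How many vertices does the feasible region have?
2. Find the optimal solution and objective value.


1. 4
2. x = 9, y = 7, z = -89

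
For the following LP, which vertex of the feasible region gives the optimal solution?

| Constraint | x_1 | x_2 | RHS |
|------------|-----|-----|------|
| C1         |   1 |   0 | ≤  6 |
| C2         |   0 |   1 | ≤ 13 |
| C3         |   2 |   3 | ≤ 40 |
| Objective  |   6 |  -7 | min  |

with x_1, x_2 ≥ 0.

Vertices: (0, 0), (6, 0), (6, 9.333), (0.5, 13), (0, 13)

Evaluate the objective at each vertex of the feasible region:
  z(0, 0) = 0
  z(6, 0) = 36
  z(6, 9.333) = -29.33
  z(0.5, 13) = -88
  z(0, 13) = -91  ←
The minimum is at x_1 = 0, x_2 = 13.

(0, 13)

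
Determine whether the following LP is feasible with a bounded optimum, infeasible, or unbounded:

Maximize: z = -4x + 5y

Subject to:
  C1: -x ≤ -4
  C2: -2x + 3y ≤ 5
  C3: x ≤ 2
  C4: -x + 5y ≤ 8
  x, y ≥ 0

Infeasible (no feasible solution exists)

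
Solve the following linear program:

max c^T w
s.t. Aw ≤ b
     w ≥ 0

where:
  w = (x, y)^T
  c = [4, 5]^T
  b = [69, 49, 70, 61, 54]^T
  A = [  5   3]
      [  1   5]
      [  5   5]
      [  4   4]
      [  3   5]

Evaluate the objective at each vertex of the feasible region:
  z(0, 0) = 0
  z(13.8, 0) = 55.2
  z(13.5, 0.5) = 56.5
  z(8, 6) = 62  ←
  z(2.5, 9.3) = 56.5
  z(0, 9.8) = 49
The maximum is at x = 8, y = 6.

x = 8, y = 6, z = 62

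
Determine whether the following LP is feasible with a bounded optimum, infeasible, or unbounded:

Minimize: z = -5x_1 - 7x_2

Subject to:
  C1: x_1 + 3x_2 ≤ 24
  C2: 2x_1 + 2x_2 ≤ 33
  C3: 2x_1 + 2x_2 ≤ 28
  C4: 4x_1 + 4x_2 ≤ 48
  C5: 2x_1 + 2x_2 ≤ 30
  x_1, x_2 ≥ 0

Feasible with a bounded optimal solution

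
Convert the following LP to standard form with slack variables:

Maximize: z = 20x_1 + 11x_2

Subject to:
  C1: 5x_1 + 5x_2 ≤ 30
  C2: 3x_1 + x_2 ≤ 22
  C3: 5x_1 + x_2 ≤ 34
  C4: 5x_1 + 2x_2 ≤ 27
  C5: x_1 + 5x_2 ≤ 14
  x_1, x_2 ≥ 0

max z = 20x_1 + 11x_2

s.t.
  5x_1 + 5x_2 + s1 = 30
  3x_1 + x_2 + s2 = 22
  5x_1 + x_2 + s3 = 34
  5x_1 + 2x_2 + s4 = 27
  x_1 + 5x_2 + s5 = 14
  x_1, x_2, s1, s2, s3, s4, s5 ≥ 0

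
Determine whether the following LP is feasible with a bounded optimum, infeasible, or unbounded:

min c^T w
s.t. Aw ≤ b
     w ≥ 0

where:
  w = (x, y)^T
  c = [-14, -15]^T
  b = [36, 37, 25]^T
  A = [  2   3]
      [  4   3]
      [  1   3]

Feasible with a bounded optimal solution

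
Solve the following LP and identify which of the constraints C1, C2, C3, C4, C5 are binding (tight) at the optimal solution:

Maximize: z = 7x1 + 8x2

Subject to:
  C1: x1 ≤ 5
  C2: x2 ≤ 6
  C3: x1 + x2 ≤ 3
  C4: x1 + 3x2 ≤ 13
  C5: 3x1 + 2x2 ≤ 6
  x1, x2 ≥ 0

At x1 = 0, x2 = 3, compute slack b - a·x for each constraint:
  C1: 5 − 0 = 5  (slack)
  C2: 6 − 3 = 3  (slack)
  C3: 3 − 3 = 0  (binding)
  C4: 13 − 9 = 4  (slack)
  C5: 6 − 6 = 0  (binding)

Optimal: x1 = 0, x2 = 3
Binding: C3, C5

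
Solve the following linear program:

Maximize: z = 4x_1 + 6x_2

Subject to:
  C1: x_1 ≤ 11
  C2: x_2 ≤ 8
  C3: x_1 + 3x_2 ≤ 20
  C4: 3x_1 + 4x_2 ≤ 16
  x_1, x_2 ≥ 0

Evaluate the objective at each vertex of the feasible region:
  z(0, 0) = 0
  z(5.333, 0) = 21.33
  z(0, 4) = 24  ←
The maximum is at x_1 = 0, x_2 = 4.

x_1 = 0, x_2 = 4, z = 24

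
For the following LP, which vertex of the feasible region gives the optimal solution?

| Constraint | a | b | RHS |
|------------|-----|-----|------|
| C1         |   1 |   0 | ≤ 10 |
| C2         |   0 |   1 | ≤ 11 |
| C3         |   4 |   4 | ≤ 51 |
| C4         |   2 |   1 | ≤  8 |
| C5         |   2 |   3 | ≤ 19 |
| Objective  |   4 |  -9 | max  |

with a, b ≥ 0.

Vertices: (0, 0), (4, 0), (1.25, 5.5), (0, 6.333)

Evaluate the objective at each vertex of the feasible region:
  z(0, 0) = 0
  z(4, 0) = 16  ←
  z(1.25, 5.5) = -44.5
  z(0, 6.333) = -57
The maximum is at a = 4, b = 0.

(4, 0)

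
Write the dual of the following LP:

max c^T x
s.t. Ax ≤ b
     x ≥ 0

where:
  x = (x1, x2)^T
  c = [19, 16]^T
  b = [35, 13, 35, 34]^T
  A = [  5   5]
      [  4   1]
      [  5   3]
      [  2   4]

Primal max cᵀx s.t. Ax ≤ b, x ≥ 0  →  Dual min bᵀy s.t. Aᵀy ≥ c, y ≥ 0.

Minimize: z = 35y1 + 13y2 + 35y3 + 34y4

Subject to:
  5y1 + 4y2 + 5y3 + 2y4 ≥ 19
  5y1 + y2 + 3y3 + 4y4 ≥ 16
  y1, y2, y3, y4 ≥ 0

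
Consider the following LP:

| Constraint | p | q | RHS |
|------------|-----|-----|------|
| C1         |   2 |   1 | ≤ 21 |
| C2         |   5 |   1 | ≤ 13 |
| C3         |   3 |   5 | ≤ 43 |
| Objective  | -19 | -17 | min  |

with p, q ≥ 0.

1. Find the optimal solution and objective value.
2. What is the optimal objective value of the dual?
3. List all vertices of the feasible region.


1. p = 1, q = 8, z = -155
2. -155
3. (0, 0), (2.6, 0), (1, 8), (0, 8.6)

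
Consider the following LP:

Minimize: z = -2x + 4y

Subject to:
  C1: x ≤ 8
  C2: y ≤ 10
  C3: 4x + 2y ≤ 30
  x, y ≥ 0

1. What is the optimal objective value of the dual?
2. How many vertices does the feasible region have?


1. -15
2. 4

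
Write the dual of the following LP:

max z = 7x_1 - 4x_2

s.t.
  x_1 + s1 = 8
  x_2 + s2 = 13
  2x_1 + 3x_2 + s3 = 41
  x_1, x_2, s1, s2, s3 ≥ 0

Primal max cᵀx s.t. Ax ≤ b, x ≥ 0  →  Dual min bᵀy s.t. Aᵀy ≥ c, y ≥ 0.

Minimize: z = 8y1 + 13y2 + 41y3

Subject to:
  y1 + 2y3 ≥ 7
  y2 + 3y3 ≥ -4
  y1, y2, y3 ≥ 0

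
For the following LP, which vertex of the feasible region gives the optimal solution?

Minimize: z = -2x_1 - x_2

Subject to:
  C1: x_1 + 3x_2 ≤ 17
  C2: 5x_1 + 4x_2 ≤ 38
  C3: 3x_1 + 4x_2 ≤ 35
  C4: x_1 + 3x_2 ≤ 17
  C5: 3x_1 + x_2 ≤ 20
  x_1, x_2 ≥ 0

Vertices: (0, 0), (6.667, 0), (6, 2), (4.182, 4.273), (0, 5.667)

Evaluate the objective at each vertex of the feasible region:
  z(0, 0) = 0
  z(6.667, 0) = -13.33
  z(6, 2) = -14  ←
  z(4.182, 4.273) = -12.64
  z(0, 5.667) = -5.667
The minimum is at x_1 = 6, x_2 = 2.

(6, 2)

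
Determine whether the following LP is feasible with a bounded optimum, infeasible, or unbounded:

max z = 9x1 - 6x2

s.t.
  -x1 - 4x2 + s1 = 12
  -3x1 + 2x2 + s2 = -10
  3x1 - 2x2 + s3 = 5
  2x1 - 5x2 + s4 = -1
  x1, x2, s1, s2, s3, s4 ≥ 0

Infeasible (no feasible solution exists)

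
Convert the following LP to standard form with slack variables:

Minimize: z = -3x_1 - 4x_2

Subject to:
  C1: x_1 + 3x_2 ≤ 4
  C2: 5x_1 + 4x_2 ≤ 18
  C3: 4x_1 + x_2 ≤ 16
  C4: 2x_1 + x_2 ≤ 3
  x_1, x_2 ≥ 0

min z = -3x_1 - 4x_2

s.t.
  x_1 + 3x_2 + s1 = 4
  5x_1 + 4x_2 + s2 = 18
  4x_1 + x_2 + s3 = 16
  2x_1 + x_2 + s4 = 3
  x_1, x_2, s1, s2, s3, s4 ≥ 0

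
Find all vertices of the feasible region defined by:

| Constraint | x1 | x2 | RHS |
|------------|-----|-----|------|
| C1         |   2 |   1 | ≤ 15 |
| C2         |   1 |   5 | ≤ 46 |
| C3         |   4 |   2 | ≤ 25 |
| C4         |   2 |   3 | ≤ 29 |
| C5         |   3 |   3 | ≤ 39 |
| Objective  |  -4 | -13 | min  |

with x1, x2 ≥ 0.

(0, 0), (6.25, 0), (2.125, 8.25), (1, 9), (0, 9.2)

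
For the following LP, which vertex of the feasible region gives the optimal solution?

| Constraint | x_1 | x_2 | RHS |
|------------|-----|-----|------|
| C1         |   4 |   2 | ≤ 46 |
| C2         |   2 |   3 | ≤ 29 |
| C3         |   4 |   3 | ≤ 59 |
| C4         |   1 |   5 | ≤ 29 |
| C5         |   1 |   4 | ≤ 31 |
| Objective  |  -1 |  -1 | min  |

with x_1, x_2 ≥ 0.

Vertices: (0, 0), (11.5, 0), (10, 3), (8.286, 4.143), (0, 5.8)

Evaluate the objective at each vertex of the feasible region:
  z(0, 0) = 0
  z(11.5, 0) = -11.5
  z(10, 3) = -13  ←
  z(8.286, 4.143) = -12.43
  z(0, 5.8) = -5.8
The minimum is at x_1 = 10, x_2 = 3.

(10, 3)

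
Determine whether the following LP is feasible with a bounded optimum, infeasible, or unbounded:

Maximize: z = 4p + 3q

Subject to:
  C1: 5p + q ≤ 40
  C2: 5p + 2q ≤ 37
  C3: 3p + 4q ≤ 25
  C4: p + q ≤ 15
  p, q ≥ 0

Feasible with a bounded optimal solution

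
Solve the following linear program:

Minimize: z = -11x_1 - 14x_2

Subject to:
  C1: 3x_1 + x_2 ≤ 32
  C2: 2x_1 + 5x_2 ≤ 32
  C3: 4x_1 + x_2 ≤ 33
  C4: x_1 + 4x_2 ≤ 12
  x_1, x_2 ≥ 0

Evaluate the objective at each vertex of the feasible region:
  z(0, 0) = 0
  z(8.25, 0) = -90.75
  z(8, 1) = -102  ←
  z(0, 3) = -42
The minimum is at x_1 = 8, x_2 = 1.

x_1 = 8, x_2 = 1, z = -102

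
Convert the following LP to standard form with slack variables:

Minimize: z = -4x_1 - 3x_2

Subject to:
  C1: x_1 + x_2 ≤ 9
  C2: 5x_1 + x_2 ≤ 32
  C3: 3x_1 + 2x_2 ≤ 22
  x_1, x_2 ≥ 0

min z = -4x_1 - 3x_2

s.t.
  x_1 + x_2 + s1 = 9
  5x_1 + x_2 + s2 = 32
  3x_1 + 2x_2 + s3 = 22
  x_1, x_2, s1, s2, s3 ≥ 0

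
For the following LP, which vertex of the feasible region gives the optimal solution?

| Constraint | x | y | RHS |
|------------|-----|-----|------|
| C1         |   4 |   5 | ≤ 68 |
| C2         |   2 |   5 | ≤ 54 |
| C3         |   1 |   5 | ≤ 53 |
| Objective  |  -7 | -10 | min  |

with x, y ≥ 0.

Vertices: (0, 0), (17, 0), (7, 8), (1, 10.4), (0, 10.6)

Evaluate the objective at each vertex of the feasible region:
  z(0, 0) = 0
  z(17, 0) = -119
  z(7, 8) = -129  ←
  z(1, 10.4) = -111
  z(0, 10.6) = -106
The minimum is at x = 7, y = 8.

(7, 8)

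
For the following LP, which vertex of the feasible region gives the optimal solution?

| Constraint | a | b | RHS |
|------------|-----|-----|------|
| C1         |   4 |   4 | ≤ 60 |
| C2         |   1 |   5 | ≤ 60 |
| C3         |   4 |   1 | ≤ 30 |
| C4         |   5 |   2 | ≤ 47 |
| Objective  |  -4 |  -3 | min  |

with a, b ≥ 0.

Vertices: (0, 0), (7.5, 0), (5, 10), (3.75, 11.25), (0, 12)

Evaluate the objective at each vertex of the feasible region:
  z(0, 0) = 0
  z(7.5, 0) = -30
  z(5, 10) = -50  ←
  z(3.75, 11.25) = -48.75
  z(0, 12) = -36
The minimum is at a = 5, b = 10.

(5, 10)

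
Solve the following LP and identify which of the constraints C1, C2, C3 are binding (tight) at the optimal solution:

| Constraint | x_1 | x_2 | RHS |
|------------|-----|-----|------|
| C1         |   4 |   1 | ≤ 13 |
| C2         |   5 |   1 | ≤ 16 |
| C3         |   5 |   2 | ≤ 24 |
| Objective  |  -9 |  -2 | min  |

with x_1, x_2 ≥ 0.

At x_1 = 3, x_2 = 1, compute slack b - a·x for each constraint:
  C1: 13 − 13 = 0  (binding)
  C2: 16 − 16 = 0  (binding)
  C3: 24 − 17 = 7  (slack)

Optimal: x_1 = 3, x_2 = 1
Binding: C1, C2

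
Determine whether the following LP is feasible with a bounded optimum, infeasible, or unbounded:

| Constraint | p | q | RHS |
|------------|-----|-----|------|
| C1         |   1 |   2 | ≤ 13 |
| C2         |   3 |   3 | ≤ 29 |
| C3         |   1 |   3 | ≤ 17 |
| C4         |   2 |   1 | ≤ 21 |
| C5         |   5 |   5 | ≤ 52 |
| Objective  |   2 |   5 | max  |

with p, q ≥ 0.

Feasible with a bounded optimal solution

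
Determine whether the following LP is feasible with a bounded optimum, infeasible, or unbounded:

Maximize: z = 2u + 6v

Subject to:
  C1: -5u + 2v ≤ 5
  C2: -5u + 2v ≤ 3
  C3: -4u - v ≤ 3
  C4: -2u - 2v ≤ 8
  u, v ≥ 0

Unbounded (objective can increase without bound)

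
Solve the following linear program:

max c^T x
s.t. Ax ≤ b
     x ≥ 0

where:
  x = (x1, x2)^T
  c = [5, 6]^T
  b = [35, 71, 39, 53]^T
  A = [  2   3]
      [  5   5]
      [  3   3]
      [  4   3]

Evaluate the objective at each vertex of the feasible region:
  z(0, 0) = 0
  z(13, 0) = 65
  z(4, 9) = 74  ←
  z(0, 11.67) = 70
The maximum is at x1 = 4, x2 = 9.

x1 = 4, x2 = 9, z = 74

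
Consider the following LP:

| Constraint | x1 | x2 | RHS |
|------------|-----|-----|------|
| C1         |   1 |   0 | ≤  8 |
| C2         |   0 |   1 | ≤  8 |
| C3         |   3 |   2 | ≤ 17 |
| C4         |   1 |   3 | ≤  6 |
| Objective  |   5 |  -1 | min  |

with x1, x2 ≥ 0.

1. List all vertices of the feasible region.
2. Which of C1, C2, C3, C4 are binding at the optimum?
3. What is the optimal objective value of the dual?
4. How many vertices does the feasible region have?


1. (0, 0), (5.667, 0), (5.571, 0.1429), (0, 2)
2. C4
3. -2
4. 4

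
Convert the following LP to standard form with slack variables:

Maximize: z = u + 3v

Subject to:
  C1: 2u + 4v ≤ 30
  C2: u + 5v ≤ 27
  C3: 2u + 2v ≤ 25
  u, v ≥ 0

max z = u + 3v

s.t.
  2u + 4v + s1 = 30
  u + 5v + s2 = 27
  2u + 2v + s3 = 25
  u, v, s1, s2, s3 ≥ 0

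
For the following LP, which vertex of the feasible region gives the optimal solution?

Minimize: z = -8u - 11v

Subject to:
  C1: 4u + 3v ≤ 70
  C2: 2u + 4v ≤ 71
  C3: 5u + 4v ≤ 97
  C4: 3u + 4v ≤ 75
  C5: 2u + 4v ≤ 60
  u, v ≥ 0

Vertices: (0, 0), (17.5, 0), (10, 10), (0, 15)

Evaluate the objective at each vertex of the feasible region:
  z(0, 0) = 0
  z(17.5, 0) = -140
  z(10, 10) = -190  ←
  z(0, 15) = -165
The minimum is at u = 10, v = 10.

(10, 10)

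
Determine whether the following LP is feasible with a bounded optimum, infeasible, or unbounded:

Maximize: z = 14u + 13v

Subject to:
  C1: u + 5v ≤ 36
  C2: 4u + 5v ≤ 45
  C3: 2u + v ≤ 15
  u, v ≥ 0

Feasible with a bounded optimal solution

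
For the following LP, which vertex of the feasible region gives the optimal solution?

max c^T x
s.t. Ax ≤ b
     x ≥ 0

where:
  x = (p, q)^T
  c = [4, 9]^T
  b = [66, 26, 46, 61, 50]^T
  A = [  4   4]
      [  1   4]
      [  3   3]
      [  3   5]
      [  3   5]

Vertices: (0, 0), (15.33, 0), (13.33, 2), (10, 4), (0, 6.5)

Evaluate the objective at each vertex of the feasible region:
  z(0, 0) = 0
  z(15.33, 0) = 61.33
  z(13.33, 2) = 71.33
  z(10, 4) = 76  ←
  z(0, 6.5) = 58.5
The maximum is at p = 10, q = 4.

(10, 4)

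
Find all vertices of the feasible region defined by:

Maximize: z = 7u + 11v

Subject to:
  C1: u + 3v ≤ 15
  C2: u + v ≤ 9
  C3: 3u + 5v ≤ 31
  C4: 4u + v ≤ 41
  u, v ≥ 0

(0, 0), (9, 0), (7, 2), (4.5, 3.5), (0, 5)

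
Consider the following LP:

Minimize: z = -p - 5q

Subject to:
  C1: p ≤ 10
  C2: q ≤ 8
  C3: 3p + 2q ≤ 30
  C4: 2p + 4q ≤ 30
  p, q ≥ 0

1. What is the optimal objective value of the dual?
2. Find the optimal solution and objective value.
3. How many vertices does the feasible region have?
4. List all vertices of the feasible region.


1. -37.5
2. p = 0, q = 7.5, z = -37.5
3. 4
4. (0, 0), (10, 0), (7.5, 3.75), (0, 7.5)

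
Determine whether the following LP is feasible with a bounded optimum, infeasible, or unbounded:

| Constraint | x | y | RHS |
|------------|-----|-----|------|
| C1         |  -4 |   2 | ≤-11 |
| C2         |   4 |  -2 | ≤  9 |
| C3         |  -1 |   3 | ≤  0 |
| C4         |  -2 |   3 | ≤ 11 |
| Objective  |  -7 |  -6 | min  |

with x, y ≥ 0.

Infeasible (no feasible solution exists)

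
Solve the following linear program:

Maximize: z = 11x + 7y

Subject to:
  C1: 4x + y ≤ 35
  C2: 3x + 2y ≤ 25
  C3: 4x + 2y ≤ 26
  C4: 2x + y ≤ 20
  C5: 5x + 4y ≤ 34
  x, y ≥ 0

Evaluate the objective at each vertex of the feasible region:
  z(0, 0) = 0
  z(6.5, 0) = 71.5
  z(6, 1) = 73  ←
  z(0, 8.5) = 59.5
The maximum is at x = 6, y = 1.

x = 6, y = 1, z = 73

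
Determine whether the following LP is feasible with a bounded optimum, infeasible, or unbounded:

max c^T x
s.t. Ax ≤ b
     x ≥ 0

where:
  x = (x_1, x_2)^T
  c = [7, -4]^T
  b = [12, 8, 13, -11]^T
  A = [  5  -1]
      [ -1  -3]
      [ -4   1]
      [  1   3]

Infeasible (no feasible solution exists)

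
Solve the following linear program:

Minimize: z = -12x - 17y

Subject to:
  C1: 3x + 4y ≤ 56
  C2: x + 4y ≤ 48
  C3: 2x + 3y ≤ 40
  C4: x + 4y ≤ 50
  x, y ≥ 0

Evaluate the objective at each vertex of the feasible region:
  z(0, 0) = 0
  z(18.67, 0) = -224
  z(8, 8) = -232  ←
  z(3.2, 11.2) = -228.8
  z(0, 12) = -204
The minimum is at x = 8, y = 8.

x = 8, y = 8, z = -232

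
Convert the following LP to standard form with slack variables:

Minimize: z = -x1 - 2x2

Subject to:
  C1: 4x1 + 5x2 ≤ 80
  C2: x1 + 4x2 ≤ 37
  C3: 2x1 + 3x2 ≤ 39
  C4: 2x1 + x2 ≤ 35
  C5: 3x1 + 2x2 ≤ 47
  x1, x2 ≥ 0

min z = -x1 - 2x2

s.t.
  4x1 + 5x2 + s1 = 80
  x1 + 4x2 + s2 = 37
  2x1 + 3x2 + s3 = 39
  2x1 + x2 + s4 = 35
  3x1 + 2x2 + s5 = 47
  x1, x2, s1, s2, s3, s4, s5 ≥ 0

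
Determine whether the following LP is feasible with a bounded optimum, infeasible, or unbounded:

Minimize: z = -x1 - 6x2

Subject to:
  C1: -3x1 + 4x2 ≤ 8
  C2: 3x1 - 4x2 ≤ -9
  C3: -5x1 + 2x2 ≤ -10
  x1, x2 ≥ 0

Infeasible (no feasible solution exists)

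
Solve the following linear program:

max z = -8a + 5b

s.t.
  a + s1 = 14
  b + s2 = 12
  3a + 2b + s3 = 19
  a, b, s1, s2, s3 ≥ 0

Evaluate the objective at each vertex of the feasible region:
  z(0, 0) = 0
  z(6.333, 0) = -50.67
  z(0, 9.5) = 47.5  ←
The maximum is at a = 0, b = 9.5.

a = 0, b = 9.5, z = 47.5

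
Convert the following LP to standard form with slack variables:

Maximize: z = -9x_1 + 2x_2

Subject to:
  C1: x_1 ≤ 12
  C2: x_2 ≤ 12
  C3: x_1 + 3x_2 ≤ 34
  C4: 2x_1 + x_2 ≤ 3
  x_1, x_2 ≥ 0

max z = -9x_1 + 2x_2

s.t.
  x_1 + s1 = 12
  x_2 + s2 = 12
  x_1 + 3x_2 + s3 = 34
  2x_1 + x_2 + s4 = 3
  x_1, x_2, s1, s2, s3, s4 ≥ 0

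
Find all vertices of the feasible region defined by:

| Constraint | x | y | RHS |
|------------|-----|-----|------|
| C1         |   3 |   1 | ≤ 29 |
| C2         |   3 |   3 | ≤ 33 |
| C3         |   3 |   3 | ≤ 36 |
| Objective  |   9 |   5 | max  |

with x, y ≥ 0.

(0, 0), (9.667, 0), (9, 2), (0, 11)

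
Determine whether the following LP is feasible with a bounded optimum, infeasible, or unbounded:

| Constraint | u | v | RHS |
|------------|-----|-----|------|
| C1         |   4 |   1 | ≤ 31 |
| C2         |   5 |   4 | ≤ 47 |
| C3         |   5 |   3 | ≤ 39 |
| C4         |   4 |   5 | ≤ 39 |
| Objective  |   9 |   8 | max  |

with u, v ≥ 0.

Feasible with a bounded optimal solution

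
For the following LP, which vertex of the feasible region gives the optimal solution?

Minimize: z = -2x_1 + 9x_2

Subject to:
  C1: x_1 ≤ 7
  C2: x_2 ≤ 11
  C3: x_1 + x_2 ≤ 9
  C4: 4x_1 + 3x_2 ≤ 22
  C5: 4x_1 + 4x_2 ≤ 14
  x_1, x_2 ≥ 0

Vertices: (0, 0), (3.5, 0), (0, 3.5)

Evaluate the objective at each vertex of the feasible region:
  z(0, 0) = 0
  z(3.5, 0) = -7  ←
  z(0, 3.5) = 31.5
The minimum is at x_1 = 3.5, x_2 = 0.

(3.5, 0)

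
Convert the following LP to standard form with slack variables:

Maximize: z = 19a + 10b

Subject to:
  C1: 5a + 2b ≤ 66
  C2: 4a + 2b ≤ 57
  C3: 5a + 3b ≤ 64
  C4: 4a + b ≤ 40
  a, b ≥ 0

max z = 19a + 10b

s.t.
  5a + 2b + s1 = 66
  4a + 2b + s2 = 57
  5a + 3b + s3 = 64
  4a + b + s4 = 40
  a, b, s1, s2, s3, s4 ≥ 0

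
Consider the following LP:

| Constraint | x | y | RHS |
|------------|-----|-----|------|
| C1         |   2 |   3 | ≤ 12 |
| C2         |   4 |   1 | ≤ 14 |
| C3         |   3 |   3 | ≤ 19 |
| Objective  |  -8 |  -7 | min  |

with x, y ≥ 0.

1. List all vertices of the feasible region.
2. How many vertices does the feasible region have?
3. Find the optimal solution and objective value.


1. (0, 0), (3.5, 0), (3, 2), (0, 4)
2. 4
3. x = 3, y = 2, z = -38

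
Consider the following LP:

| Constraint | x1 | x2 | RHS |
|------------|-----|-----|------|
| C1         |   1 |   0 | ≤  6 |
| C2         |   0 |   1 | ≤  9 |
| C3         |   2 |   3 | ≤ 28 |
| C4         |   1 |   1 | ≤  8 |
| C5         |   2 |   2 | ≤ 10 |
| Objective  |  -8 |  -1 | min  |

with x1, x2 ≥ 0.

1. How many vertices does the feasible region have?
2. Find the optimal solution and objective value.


1. 3
2. x1 = 5, x2 = 0, z = -40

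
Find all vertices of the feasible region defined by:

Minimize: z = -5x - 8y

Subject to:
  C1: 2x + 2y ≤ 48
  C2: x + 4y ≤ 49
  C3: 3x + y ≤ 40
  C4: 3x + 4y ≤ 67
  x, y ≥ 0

(0, 0), (13.33, 0), (10.33, 9), (9, 10), (0, 12.25)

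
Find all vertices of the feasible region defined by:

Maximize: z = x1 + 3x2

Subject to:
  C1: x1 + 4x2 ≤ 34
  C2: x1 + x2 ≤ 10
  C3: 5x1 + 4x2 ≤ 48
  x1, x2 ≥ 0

(0, 0), (9.6, 0), (8, 2), (2, 8), (0, 8.5)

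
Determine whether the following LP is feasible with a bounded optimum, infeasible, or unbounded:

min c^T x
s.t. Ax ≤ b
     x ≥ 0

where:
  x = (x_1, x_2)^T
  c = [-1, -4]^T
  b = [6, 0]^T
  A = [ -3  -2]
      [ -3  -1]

Unbounded (objective can decrease without bound)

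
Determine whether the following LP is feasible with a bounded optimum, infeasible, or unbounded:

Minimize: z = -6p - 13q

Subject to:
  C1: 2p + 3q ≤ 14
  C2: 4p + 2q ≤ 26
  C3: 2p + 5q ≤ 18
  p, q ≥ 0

Feasible with a bounded optimal solution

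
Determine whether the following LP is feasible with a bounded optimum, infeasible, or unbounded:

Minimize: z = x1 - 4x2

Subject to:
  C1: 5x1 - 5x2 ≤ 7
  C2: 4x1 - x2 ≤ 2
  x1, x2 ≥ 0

Unbounded (objective can decrease without bound)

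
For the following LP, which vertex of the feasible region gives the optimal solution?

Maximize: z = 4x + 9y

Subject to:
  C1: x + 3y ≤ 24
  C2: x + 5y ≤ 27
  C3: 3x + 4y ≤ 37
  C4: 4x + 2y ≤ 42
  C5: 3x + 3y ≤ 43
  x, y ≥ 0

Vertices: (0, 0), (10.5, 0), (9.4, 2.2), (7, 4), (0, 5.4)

Evaluate the objective at each vertex of the feasible region:
  z(0, 0) = 0
  z(10.5, 0) = 42
  z(9.4, 2.2) = 57.4
  z(7, 4) = 64  ←
  z(0, 5.4) = 48.6
The maximum is at x = 7, y = 4.

(7, 4)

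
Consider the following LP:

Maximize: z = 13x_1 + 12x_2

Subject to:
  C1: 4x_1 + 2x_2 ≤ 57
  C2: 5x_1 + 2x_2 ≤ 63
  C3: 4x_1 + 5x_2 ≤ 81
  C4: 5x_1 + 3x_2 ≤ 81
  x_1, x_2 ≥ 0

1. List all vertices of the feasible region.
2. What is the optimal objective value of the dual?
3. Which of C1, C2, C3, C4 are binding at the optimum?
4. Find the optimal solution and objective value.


1. (0, 0), (12.6, 0), (9, 9), (0, 16.2)
2. 225
3. C2, C3
4. x_1 = 9, x_2 = 9, z = 225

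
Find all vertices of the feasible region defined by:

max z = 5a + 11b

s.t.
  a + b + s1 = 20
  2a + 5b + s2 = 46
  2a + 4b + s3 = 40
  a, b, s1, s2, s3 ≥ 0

(0, 0), (20, 0), (8, 6), (0, 9.2)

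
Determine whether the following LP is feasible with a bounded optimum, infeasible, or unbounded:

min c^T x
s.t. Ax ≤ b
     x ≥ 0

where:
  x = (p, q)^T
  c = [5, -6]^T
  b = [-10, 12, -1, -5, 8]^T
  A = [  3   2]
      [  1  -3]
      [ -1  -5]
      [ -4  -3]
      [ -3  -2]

Infeasible (no feasible solution exists)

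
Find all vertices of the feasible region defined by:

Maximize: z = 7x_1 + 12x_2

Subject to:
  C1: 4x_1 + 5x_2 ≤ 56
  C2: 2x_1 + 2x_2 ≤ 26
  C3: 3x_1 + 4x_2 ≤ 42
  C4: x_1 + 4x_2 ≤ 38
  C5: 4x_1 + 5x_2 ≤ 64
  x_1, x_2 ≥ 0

(0, 0), (13, 0), (10, 3), (2, 9), (0, 9.5)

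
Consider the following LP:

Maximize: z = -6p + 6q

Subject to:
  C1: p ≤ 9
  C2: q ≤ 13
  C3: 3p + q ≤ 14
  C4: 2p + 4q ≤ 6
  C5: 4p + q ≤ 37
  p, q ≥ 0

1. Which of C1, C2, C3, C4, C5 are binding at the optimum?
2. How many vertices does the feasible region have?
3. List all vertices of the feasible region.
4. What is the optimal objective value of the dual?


1. C4
2. 3
3. (0, 0), (3, 0), (0, 1.5)
4. 9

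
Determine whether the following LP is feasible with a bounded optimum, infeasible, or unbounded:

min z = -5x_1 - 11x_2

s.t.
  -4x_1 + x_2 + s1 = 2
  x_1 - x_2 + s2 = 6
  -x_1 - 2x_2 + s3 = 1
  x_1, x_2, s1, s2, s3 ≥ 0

Unbounded (objective can decrease without bound)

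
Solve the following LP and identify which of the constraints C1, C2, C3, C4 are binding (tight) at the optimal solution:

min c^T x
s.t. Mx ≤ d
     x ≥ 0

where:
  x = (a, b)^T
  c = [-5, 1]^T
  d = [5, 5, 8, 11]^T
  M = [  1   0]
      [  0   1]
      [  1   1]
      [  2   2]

At a = 5, b = 0, compute slack b - a·x for each constraint:
  C1: 5 − 5 = 0  (binding)
  C2: 5 − 0 = 5  (slack)
  C3: 8 − 5 = 3  (slack)
  C4: 11 − 10 = 1  (slack)

Optimal: a = 5, b = 0
Binding: C1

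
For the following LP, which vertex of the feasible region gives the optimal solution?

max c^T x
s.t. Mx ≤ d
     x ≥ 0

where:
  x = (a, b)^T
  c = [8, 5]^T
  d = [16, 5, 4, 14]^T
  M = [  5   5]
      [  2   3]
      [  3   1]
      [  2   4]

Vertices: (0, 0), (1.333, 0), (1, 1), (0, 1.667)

Evaluate the objective at each vertex of the feasible region:
  z(0, 0) = 0
  z(1.333, 0) = 10.67
  z(1, 1) = 13  ←
  z(0, 1.667) = 8.333
The maximum is at a = 1, b = 1.

(1, 1)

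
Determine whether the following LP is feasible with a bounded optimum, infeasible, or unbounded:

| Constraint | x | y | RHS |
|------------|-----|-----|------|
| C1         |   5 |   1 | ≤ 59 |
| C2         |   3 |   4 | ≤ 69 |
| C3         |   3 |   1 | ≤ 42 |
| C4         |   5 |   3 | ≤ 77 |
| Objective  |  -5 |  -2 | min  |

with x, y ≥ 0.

Feasible with a bounded optimal solution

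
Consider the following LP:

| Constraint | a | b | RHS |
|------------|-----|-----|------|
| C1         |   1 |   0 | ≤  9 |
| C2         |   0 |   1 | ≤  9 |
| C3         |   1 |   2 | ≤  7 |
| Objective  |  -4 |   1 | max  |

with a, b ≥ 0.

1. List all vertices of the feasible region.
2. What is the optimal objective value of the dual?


1. (0, 0), (7, 0), (0, 3.5)
2. 3.5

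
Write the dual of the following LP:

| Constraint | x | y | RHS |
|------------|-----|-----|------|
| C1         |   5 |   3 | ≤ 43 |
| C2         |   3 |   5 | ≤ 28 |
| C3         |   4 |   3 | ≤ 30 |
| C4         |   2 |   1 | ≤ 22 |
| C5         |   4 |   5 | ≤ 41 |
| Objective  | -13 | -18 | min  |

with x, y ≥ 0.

Primal min cᵀx s.t. Ax ≤ b, x ≥ 0  →  Dual max −bᵀy s.t. Aᵀy ≥ −c, y ≥ 0.

Maximize: z = -43y1 - 28y2 - 30y3 - 22y4 - 41y5

Subject to:
  5y1 + 3y2 + 4y3 + 2y4 + 4y5 ≥ 13
  3y1 + 5y2 + 3y3 + y4 + 5y5 ≥ 18
  y1, y2, y3, y4, y5 ≥ 0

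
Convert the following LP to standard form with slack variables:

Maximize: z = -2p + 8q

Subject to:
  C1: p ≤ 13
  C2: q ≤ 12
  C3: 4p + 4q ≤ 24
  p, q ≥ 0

max z = -2p + 8q

s.t.
  p + s1 = 13
  q + s2 = 12
  4p + 4q + s3 = 24
  p, q, s1, s2, s3 ≥ 0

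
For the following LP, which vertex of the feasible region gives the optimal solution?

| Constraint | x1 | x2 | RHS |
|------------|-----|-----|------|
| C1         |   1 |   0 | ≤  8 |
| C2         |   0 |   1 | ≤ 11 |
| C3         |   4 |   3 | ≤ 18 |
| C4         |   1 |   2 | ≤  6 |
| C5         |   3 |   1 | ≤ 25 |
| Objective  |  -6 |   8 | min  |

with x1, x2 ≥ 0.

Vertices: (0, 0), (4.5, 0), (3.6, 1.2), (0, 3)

Evaluate the objective at each vertex of the feasible region:
  z(0, 0) = 0
  z(4.5, 0) = -27  ←
  z(3.6, 1.2) = -12
  z(0, 3) = 24
The minimum is at x1 = 4.5, x2 = 0.

(4.5, 0)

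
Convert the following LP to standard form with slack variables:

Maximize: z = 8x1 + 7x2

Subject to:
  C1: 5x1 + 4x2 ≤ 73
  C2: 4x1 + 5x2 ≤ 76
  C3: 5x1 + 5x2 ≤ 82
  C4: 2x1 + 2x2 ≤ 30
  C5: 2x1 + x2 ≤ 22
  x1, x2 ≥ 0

max z = 8x1 + 7x2

s.t.
  5x1 + 4x2 + s1 = 73
  4x1 + 5x2 + s2 = 76
  5x1 + 5x2 + s3 = 82
  2x1 + 2x2 + s4 = 30
  2x1 + x2 + s5 = 22
  x1, x2, s1, s2, s3, s4, s5 ≥ 0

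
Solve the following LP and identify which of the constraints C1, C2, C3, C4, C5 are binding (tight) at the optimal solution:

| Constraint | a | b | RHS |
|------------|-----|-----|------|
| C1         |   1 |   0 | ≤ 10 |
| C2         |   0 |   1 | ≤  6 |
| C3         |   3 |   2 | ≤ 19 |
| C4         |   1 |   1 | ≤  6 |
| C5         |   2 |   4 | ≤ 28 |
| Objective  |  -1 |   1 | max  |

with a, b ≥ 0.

At a = 0, b = 6, compute slack b - a·x for each constraint:
  C1: 10 − 0 = 10  (slack)
  C2: 6 − 6 = 0  (binding)
  C3: 19 − 12 = 7  (slack)
  C4: 6 − 6 = 0  (binding)
  C5: 28 − 24 = 4  (slack)

Optimal: a = 0, b = 6
Binding: C2, C4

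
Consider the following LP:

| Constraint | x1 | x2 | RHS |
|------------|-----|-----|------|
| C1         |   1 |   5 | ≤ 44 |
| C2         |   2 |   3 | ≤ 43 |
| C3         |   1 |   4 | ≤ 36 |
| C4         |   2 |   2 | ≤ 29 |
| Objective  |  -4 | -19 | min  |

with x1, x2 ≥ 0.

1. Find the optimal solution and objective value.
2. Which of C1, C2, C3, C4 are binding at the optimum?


1. x1 = 4, x2 = 8, z = -168
2. C1, C3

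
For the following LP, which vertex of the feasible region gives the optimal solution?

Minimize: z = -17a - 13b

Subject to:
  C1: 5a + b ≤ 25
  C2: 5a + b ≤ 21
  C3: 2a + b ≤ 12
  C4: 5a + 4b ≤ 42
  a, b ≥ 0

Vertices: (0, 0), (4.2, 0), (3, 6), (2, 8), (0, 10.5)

Evaluate the objective at each vertex of the feasible region:
  z(0, 0) = 0
  z(4.2, 0) = -71.4
  z(3, 6) = -129
  z(2, 8) = -138  ←
  z(0, 10.5) = -136.5
The minimum is at a = 2, b = 8.

(2, 8)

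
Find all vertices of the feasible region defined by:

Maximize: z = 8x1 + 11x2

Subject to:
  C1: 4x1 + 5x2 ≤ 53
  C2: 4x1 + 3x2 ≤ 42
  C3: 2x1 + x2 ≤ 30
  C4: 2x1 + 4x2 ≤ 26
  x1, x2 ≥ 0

(0, 0), (10.5, 0), (9, 2), (0, 6.5)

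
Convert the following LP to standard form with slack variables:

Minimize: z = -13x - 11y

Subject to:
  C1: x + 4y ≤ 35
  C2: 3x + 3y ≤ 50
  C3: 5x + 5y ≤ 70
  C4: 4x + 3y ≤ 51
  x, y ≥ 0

min z = -13x - 11y

s.t.
  x + 4y + s1 = 35
  3x + 3y + s2 = 50
  5x + 5y + s3 = 70
  4x + 3y + s4 = 51
  x, y, s1, s2, s3, s4 ≥ 0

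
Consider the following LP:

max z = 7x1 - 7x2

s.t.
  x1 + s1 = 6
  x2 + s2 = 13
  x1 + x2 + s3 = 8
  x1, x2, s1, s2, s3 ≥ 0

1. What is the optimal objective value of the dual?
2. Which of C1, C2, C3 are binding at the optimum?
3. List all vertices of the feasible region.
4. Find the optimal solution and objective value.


1. 42
2. C1
3. (0, 0), (6, 0), (6, 2), (0, 8)
4. x1 = 6, x2 = 0, z = 42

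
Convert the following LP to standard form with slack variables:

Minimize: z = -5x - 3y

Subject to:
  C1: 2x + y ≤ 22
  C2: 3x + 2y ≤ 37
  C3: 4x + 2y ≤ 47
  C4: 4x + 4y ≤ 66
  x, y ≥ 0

min z = -5x - 3y

s.t.
  2x + y + s1 = 22
  3x + 2y + s2 = 37
  4x + 2y + s3 = 47
  4x + 4y + s4 = 66
  x, y, s1, s2, s3, s4 ≥ 0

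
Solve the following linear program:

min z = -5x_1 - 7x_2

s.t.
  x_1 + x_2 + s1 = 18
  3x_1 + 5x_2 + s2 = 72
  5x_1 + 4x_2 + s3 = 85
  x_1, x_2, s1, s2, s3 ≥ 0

Evaluate the objective at each vertex of the feasible region:
  z(0, 0) = 0
  z(17, 0) = -85
  z(13, 5) = -100
  z(9, 9) = -108  ←
  z(0, 14.4) = -100.8
The minimum is at x_1 = 9, x_2 = 9.

x_1 = 9, x_2 = 9, z = -108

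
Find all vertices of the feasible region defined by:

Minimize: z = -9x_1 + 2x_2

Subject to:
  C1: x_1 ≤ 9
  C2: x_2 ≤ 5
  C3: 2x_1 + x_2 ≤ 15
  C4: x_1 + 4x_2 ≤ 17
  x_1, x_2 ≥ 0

(0, 0), (7.5, 0), (6.143, 2.714), (0, 4.25)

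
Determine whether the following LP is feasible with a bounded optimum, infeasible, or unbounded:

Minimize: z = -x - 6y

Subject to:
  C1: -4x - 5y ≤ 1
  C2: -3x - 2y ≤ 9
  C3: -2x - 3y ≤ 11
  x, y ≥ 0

Unbounded (objective can decrease without bound)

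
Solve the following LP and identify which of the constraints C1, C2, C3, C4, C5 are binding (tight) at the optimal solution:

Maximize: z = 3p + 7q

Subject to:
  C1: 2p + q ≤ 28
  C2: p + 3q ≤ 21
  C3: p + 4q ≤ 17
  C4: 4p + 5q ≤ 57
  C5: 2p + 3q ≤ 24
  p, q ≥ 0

At p = 9, q = 2, compute slack b - a·x for each constraint:
  C1: 28 − 20 = 8  (slack)
  C2: 21 − 15 = 6  (slack)
  C3: 17 − 17 = 0  (binding)
  C4: 57 − 46 = 11  (slack)
  C5: 24 − 24 = 0  (binding)

Optimal: p = 9, q = 2
Binding: C3, C5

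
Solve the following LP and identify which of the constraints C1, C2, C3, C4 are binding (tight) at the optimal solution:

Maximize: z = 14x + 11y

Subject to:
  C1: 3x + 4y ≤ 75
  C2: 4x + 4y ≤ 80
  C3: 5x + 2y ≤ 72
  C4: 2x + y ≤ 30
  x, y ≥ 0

At x = 10, y = 10, compute slack b - a·x for each constraint:
  C1: 75 − 70 = 5  (slack)
  C2: 80 − 80 = 0  (binding)
  C3: 72 − 70 = 2  (slack)
  C4: 30 − 30 = 0  (binding)

Optimal: x = 10, y = 10
Binding: C2, C4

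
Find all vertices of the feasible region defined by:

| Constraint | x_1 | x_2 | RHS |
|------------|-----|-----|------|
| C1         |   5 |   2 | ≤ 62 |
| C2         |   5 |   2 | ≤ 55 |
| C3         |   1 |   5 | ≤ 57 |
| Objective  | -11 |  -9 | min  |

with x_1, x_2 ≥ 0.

(0, 0), (11, 0), (7, 10), (0, 11.4)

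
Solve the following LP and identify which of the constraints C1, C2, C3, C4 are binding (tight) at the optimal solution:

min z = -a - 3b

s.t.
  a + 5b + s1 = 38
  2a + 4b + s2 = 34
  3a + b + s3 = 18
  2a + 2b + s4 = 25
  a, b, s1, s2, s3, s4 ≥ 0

At a = 3, b = 7, compute slack b - a·x for each constraint:
  C1: 38 − 38 = 0  (binding)
  C2: 34 − 34 = 0  (binding)
  C3: 18 − 16 = 2  (slack)
  C4: 25 − 20 = 5  (slack)

Optimal: a = 3, b = 7
Binding: C1, C2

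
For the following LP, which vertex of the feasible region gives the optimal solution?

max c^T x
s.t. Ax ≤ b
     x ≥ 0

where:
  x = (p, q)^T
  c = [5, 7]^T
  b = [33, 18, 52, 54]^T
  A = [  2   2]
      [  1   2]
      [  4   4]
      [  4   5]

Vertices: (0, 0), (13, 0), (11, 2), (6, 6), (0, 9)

Evaluate the objective at each vertex of the feasible region:
  z(0, 0) = 0
  z(13, 0) = 65
  z(11, 2) = 69
  z(6, 6) = 72  ←
  z(0, 9) = 63
The maximum is at p = 6, q = 6.

(6, 6)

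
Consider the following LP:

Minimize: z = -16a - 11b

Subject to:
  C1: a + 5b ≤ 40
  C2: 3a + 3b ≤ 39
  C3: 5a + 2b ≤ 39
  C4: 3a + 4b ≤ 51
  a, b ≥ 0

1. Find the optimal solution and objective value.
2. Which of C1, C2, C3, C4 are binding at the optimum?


1. a = 5, b = 7, z = -157
2. C1, C3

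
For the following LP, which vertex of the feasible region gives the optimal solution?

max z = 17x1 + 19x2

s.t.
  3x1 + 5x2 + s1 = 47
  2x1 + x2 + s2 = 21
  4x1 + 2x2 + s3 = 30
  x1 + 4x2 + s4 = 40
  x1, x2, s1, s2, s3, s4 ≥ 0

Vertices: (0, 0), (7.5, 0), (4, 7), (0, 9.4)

Evaluate the objective at each vertex of the feasible region:
  z(0, 0) = 0
  z(7.5, 0) = 127.5
  z(4, 7) = 201  ←
  z(0, 9.4) = 178.6
The maximum is at x1 = 4, x2 = 7.

(4, 7)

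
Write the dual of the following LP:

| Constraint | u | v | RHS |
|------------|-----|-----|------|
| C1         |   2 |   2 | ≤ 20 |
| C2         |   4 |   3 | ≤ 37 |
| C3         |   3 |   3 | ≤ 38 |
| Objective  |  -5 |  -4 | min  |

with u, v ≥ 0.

Primal min cᵀx s.t. Ax ≤ b, x ≥ 0  →  Dual max −bᵀy s.t. Aᵀy ≥ −c, y ≥ 0.

Maximize: z = -20y1 - 37y2 - 38y3

Subject to:
  2y1 + 4y2 + 3y3 ≥ 5
  2y1 + 3y2 + 3y3 ≥ 4
  y1, y2, y3 ≥ 0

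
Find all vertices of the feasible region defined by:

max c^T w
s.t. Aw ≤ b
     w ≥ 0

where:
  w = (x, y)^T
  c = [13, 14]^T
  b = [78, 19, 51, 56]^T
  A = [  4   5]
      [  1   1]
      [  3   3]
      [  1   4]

(0, 0), (17, 0), (7, 10), (2.909, 13.27), (0, 14)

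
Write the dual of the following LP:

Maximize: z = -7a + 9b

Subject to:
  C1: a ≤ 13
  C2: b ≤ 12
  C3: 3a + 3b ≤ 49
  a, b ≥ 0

Primal max cᵀx s.t. Ax ≤ b, x ≥ 0  →  Dual min bᵀy s.t. Aᵀy ≥ c, y ≥ 0.

Minimize: z = 13y1 + 12y2 + 49y3

Subject to:
  y1 + 3y3 ≥ -7
  y2 + 3y3 ≥ 9
  y1, y2, y3 ≥ 0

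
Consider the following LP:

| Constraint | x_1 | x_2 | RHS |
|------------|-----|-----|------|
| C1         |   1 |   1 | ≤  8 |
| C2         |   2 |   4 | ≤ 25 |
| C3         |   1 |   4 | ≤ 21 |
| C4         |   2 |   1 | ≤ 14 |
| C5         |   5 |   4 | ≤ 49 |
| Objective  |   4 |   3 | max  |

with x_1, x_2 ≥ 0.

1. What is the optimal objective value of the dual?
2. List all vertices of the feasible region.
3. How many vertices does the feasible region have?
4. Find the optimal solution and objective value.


1. 30
2. (0, 0), (7, 0), (6, 2), (3.667, 4.333), (0, 5.25)
3. 5
4. x_1 = 6, x_2 = 2, z = 30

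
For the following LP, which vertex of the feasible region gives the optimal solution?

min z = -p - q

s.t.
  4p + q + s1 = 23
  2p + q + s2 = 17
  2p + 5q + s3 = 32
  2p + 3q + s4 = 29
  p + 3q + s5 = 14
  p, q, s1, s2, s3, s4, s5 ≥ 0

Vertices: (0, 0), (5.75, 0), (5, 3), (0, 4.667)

Evaluate the objective at each vertex of the feasible region:
  z(0, 0) = 0
  z(5.75, 0) = -5.75
  z(5, 3) = -8  ←
  z(0, 4.667) = -4.667
The minimum is at p = 5, q = 3.

(5, 3)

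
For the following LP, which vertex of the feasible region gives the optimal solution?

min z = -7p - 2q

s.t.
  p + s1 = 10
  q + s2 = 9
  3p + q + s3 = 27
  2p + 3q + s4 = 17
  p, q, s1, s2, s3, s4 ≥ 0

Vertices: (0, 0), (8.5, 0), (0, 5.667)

Evaluate the objective at each vertex of the feasible region:
  z(0, 0) = 0
  z(8.5, 0) = -59.5  ←
  z(0, 5.667) = -11.33
The minimum is at p = 8.5, q = 0.

(8.5, 0)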